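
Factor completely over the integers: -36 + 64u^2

Every term has a factor of 4. Then 16u^2 - 9 = (4u)² − (3)².

4(4u + 3)(4u - 3)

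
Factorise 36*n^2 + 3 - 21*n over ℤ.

3*(3*n - 1)*(4*n - 1)

Pull out the common factor 3, then factor the remaining trinomial.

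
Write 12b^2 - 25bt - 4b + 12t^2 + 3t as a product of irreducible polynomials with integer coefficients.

Group: 3b(4b - 3t) + (-4t - 1)(4b - 3t); both groups contain (4b - 3t).

(3b - 4t - 1)(4b - 3t)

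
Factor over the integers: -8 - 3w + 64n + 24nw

Group as (24nw + 64n) + (-3w - 8) = 8n(3w + 8) - (3w + 8).
Both groups share the factor (3w + 8).

(3w + 8)(8n - 1)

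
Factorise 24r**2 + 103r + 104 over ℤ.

(3r + 8)(8r + 13)

Need a pair with product 24·104 = 2496 and sum 103: that's 64 and 39.
Split the middle term: 24r**2 + 64r + 39r + 104 = 8r(3r + 8) + 13(3r + 8).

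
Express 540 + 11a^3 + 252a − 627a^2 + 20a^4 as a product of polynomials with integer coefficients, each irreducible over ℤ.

(4a + 3)(5a − 6)(a + 6)(a − 5)

Testing divisors of the constant over divisors of the leading coefficient, a = −3/4 is a root, giving the factor (4a + 3) and quotient 5a^3 − a^2 − 156a + 180.
Then a = 5 is a root, so (a − 5) is a factor; dividing leaves 5a^2 + 24a − 36.
The remaining quadratic factors as (a + 6)(5a − 6).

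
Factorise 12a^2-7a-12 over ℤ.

Need a pair with product 12·(-12) = -144 and sum -7: that's 9 and -16.
Split the middle term: 12a^2+9a - 16a-12 = 3a(4a+3) - 4(4a+3).

(3a-4)(4a+3)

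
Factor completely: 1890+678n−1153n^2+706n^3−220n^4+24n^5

(2n−7)(2n−9)(6n+5)(n^2−2n+6)

Trying the rational-root candidates, n = 7/2 is a root, so (2n−7) is a factor; dividing leaves 12n^4−68n^3+115n^2−174n−270.
Then n = −5/6 is a root, so (6n+5) divides it; the quotient is 2n^3−13n^2+30n−54.
Continuing, n = 9/2 is a root, giving the factor (2n−9) and quotient n^2−2n+6.
The quadratic n^2−2n+6 has discriminant −20 < 0 and is irreducible over ℤ.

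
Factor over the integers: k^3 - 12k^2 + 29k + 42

By the rational root theorem, k = 6 is a root, giving the factor (k - 6) and quotient k^2 - 6k - 7.
The remaining quadratic factors as (k + 1)(k - 7).

(k + 1)(k - 6)(k - 7)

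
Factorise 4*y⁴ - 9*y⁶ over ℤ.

-y⁴*(3*y + 2)*(3*y - 2)

Pull out the common factor y⁴, leaving -9*y² + 4.
Recognize a difference of squares with the parts 2 and 3*y.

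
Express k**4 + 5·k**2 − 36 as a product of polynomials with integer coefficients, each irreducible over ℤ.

(k + 2)·(k − 2)·(k**2 + 9)

Substitute u = k**2 to get a quadratic in u, then factor.
k**2 + 9 is irreducible over ℤ (sum of squares).
k**2 − 4 is a difference of squares.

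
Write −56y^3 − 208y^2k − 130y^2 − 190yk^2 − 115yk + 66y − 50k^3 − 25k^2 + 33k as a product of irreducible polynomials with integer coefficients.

Group: 7y(−8y^2 − 24yk − 22y − 10k^2 − 11k) + (5k − 3)(−8y^2 − 24yk − 22y − 10k^2 − 11k); both groups contain (−8y^2 − 24yk − 22y − 10k^2 − 11k), so (7y + 5k − 3) is a factor with cofactor −8y^2 − 24yk − 22y − 10k^2 − 11k.
The cofactor groups again: −8y^2 − 24yk − 22y − 10k^2 − 11k = −2y(4y + 10k + 11) − k(4y + 10k + 11); both groups contain (4y + 10k + 11), giving −(2y + k)(4y + 10k + 11).

−(4y + 10k + 11)(7y + 5k − 3)(2y + k)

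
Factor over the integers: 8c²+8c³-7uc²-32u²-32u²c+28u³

Group: 2u(14u²-23uc-16u+8c²+8c) + c(14u²-23uc-16u+8c²+8c); both groups contain (14u²-23uc-16u+8c²+8c), so (2u+c) is a factor with cofactor 14u²-23uc-16u+8c²+8c.
The cofactor groups again: 14u²-23uc-16u+8c²+8c = 2u(7u-8c-8) - c(7u-8c-8); both groups contain (7u-8c-8), giving (2u-c)(7u-8c-8).

(7u-8c-8)(2u-c)(2u+c)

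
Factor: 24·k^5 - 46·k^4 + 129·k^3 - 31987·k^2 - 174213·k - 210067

Trying the rational-root candidates, k = 13 is a root, giving the factor (k - 13) and quotient 24·k^4 + 266·k^3 + 3587·k^2 + 14644·k + 16159.
Next, k = -11/6 is a root, so (6·k + 11) is a factor; dividing leaves 4·k^3 + 37·k^2 + 530·k + 1469.
Next, k = -13/4 is a root, giving the factor (4·k + 13) and quotient k^2 + 6·k + 113.
The quadratic k^2 + 6·k + 113 has discriminant -416 < 0 and is irreducible over ℤ.

(4·k + 13)·(6·k + 11)·(k - 13)·(k^2 + 6·k + 113)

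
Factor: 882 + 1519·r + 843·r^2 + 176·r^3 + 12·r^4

Among the possible rational roots, r = -7 is a root, so (r + 7) divides it; the quotient is 12·r^3 + 92·r^2 + 199·r + 126.
Next, r = -9/2 is a root, giving the factor (2·r + 9) and quotient 6·r^2 + 19·r + 14.
The remaining quadratic factors as (6·r + 7)(r + 2).

(2·r + 9)·(6·r + 7)·(r + 2)·(r + 7)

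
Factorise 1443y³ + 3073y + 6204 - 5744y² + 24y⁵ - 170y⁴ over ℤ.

Testing divisors of the constant over divisors of the leading coefficient, y = -3/4 is a root, giving the factor (4y + 3) and quotient 6y⁴ - 47y³ + 396y² - 1733y + 2068.
Next, y = 4 is a root, giving the factor (y - 4) and quotient 6y³ - 23y² + 304y - 517.
Then y = 11/6 is a root, so (6y - 11) divides it; the quotient is y² - 2y + 47.
The quadratic y² - 2y + 47 has discriminant -184 < 0 and is irreducible over ℤ.

(4y + 3)(6y - 11)(y - 4)(y² - 2y + 47)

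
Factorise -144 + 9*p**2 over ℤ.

Every term has a factor of 9. Then p**2 - 16 = (p)² − (4)².

9*(p + 4)*(p - 4)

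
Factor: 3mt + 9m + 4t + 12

Group as (3mt + 9m) + (4t + 12) = 3m(t + 3) + 4(t + 3).
Both groups share the factor (t + 3).

(3m + 4)(t + 3)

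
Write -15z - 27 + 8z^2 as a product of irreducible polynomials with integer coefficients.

(8z + 9)(z - 3)

Need a pair with product 8·(-27) = -216 and sum -15: that's -24 and 9.
Split the middle term: 8z^2 - 24z + 9z - 27 = 8z(z - 3) + 9(z - 3).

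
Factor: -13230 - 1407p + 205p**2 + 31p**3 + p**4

(p + 14)(p + 15)(p + 9)(p - 7)

By the rational root theorem, p = -15 is a root, giving the factor (p + 15) and quotient p**3 + 16p**2 - 35p - 882.
Then p = -14 is a root, giving the factor (p + 14) and quotient p**2 + 2p - 63.
The remaining quadratic factors as (p - 7)(p + 9).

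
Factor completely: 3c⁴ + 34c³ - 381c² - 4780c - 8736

(3c + 7)(c + 13)(c + 8)(c - 12)

Among the possible rational roots, c = -7/3 is a root, so (3c + 7) is a factor; dividing leaves c³ + 9c² - 148c - 1248.
Next, c = -8 is a root, so (c + 8) is a factor; dividing leaves c² + c - 156.
The remaining quadratic factors as (c - 12)(c + 13).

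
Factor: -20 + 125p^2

5(5p + 2)(5p - 2)

Pull out the common factor 5; 25p^2 - 4 is a difference of squares.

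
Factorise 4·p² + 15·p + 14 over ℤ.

(4·p + 7)·(p + 2)

Need a pair with product 4·14 = 56 and sum 15: that's 7 and 8.
Split the middle term: 4·p² + 7·p + 8·p + 14 = p·(4·p + 7) + 2·(4·p + 7).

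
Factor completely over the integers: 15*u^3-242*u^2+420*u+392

Trying the rational-root candidates, u = -2/3 is a root, so (3*u+2) is a factor; dividing leaves 5*u^2-84*u+196.
The remaining quadratic factors as (5*u-14)(u-14).

(3*u+2)*(5*u-14)*(u-14)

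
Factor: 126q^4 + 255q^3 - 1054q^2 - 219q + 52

By the rational root theorem, q = -4 is a root, so (q + 4) is a factor; dividing leaves 126q^3 - 249q^2 - 58q + 13.
Then q = 13/6 is a root, so (6q - 13) divides it; the quotient is 21q^2 + 4q - 1.
The remaining quadratic factors as (3q + 1)(7q - 1).

(3q + 1)(6q - 13)(7q - 1)(q + 4)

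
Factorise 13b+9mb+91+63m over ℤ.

Group as (9mb+63m) + (13b+91) = 9m(b+7) + 13(b+7).
Both groups share the factor (b+7).

(9m+13)(b+7)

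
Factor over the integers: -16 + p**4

(p + 2)·(p - 2)·(p**2 + 4)

Write as (p**2)² − (4)², then factor p**2 - 4 once more.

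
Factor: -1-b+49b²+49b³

(7b+1)(7b-1)(b+1)

Among the possible rational roots, b = -1 is a root, so (b+1) is a factor; dividing leaves 49b²-1.
The remaining quadratic factors as (7b+1)(7b-1).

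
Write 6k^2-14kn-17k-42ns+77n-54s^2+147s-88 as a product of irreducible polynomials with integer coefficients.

Group: 2k(3k-7n-9s+8) + (6s-11)(3k-7n-9s+8); both groups contain (3k-7n-9s+8).

(2k+6s-11)(3k-7n-9s+8)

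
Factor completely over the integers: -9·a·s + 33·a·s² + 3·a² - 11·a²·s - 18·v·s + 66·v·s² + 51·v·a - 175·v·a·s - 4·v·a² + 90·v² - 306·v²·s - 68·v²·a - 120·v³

-(4·v + 11·s - 3)·(2·v + a)·(15·v + a - 3·s)

Group: 15·v·(-8·v² - 4·v·a - 22·v·s + 6·v - 11·a·s + 3·a) + (a - 3·s)·(-8·v² - 4·v·a - 22·v·s + 6·v - 11·a·s + 3·a); both groups contain (-8·v² - 4·v·a - 22·v·s + 6·v - 11·a·s + 3·a), so (15·v + a - 3·s) is a factor with cofactor -8·v² - 4·v·a - 22·v·s + 6·v - 11·a·s + 3·a.
The cofactor groups again: -8·v² - 4·v·a - 22·v·s + 6·v - 11·a·s + 3·a = -2·v·(4·v + 11·s - 3) - a·(4·v + 11·s - 3); both groups contain (4·v + 11·s - 3), giving -(2·v + a)·(4·v + 11·s - 3).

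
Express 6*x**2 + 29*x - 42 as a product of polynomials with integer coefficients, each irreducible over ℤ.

Need a pair with product 6·(-42) = -252 and sum 29: that's -7 and 36.
Split the middle term: 6*x**2 - 7*x + 36*x - 42 = x*(6*x - 7) + 6*(6*x - 7).

(6*x - 7)*(x + 6)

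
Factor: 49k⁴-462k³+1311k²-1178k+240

(7k-2)(7k-8)(k-3)(k-5)

Trying the rational-root candidates, k = 2/7 is a root, so (7k-2) is a factor; dividing leaves 7k³-64k²+169k-120.
Continuing, k = 5 is a root, so (k-5) divides it; the quotient is 7k²-29k+24.
The remaining quadratic factors as (k-3)(7k-8).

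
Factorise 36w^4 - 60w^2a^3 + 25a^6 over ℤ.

(6w^2 - 5a^3)^2

Recognize a perfect-square trinomial with the parts 6w^2 and 5a^3.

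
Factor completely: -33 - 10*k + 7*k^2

Need a pair with product 7·(-33) = -231 and sum -10: that's 11 and -21.
Split the middle term: 7*k^2 + 11*k - 21*k - 33 = k*(7*k + 11) - 3*(7*k + 11).

(7*k + 11)*(k - 3)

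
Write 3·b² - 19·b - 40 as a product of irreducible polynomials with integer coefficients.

Need a pair with product 3·(-40) = -120 and sum -19: that's 5 and -24.
Split the middle term: 3·b² + 5·b - 24·b - 40 = b·(3·b + 5) - 8·(3·b + 5).

(3·b + 5)·(b - 8)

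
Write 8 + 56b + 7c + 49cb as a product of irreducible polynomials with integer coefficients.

Group as (49cb + 7c) + (56b + 8) = 7c(7b + 1) + 8(7b + 1).
Both groups share the factor (7b + 1).

(7b + 1)(7c + 8)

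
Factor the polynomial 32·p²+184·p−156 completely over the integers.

4·(2·p+13)·(4·p−3)

Pull out the common factor 4, then factor the remaining trinomial.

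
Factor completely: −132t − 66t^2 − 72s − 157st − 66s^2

Group: −6s(11s + 6t + 12) − 11t(11s + 6t + 12); both groups contain (11s + 6t + 12).

−(11s + 6t + 12)(6s + 11t)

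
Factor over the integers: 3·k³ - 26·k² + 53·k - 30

(3·k - 5)·(k - 1)·(k - 6)

By the rational root theorem, k = 6 is a root, giving the factor (k - 6) and quotient 3·k² - 8·k + 5.
The remaining quadratic factors as (3·k - 5)(k - 1).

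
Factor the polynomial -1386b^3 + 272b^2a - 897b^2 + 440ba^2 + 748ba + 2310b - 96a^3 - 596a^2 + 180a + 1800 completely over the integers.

Group: 9b(-154b^2 - 4ba - 305b + 48a^2 + 10a - 150) + (-2a - 12)(-154b^2 - 4ba - 305b + 48a^2 + 10a - 150); both groups contain (-154b^2 - 4ba - 305b + 48a^2 + 10a - 150), so (9b - 2a - 12) is a factor with cofactor -154b^2 - 4ba - 305b + 48a^2 + 10a - 150.
The cofactor groups again: -154b^2 - 4ba - 305b + 48a^2 + 10a - 150 = -14b(11b - 6a + 10) + (-8a - 15)(11b - 6a + 10); both groups contain (11b - 6a + 10), giving -(14b + 8a + 15)(11b - 6a + 10).

-(9b - 2a - 12)(11b - 6a + 10)(14b + 8a + 15)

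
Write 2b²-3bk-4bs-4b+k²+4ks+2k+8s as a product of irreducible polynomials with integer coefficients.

Group: 2b(b-k-2) + (-k-4s)(b-k-2); both groups contain (b-k-2).

(2b-k-4s)(b-k-2)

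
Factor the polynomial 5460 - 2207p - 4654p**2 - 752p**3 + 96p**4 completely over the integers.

Among the possible rational roots, p = -13/4 is a root, so (4p + 13) divides it; the quotient is 24p**3 - 266p**2 - 299p + 420.
Next, p = -7/4 is a root, so (4p + 7) is a factor; dividing leaves 6p**2 - 77p + 60.
The remaining quadratic factors as (p - 12)(6p - 5).

(4p + 13)(4p + 7)(6p - 5)(p - 12)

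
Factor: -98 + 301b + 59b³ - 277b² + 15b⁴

(3b - 2)(5b - 7)(b + 7)(b - 1)

Testing divisors of the constant over divisors of the leading coefficient, b = 7/5 is a root, giving the factor (5b - 7) and quotient 3b³ + 16b² - 33b + 14.
Next, b = 2/3 is a root, so (3b - 2) is a factor; dividing leaves b² + 6b - 7.
The remaining quadratic factors as (b - 1)(b + 7).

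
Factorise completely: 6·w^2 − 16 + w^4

Substitute u = w^2 to get a quadratic in u, then factor.
w^2 + 8 is irreducible over ℤ (always positive, so no real roots).
w^2 − 2 is irreducible over ℤ (2 is not a perfect square).

(w^2 + 8)·(w^2 − 2)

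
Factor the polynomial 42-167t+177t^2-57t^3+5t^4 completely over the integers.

By the rational root theorem, t = 7 is a root, giving the factor (t-7) and quotient 5t^3-22t^2+23t-6.
Then t = 1 is a root, so (t-1) is a factor; dividing leaves 5t^2-17t+6.
The remaining quadratic factors as (5t-2)(t-3).

(5t-2)(t-1)(t-3)(t-7)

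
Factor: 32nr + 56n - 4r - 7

(4r + 7)(8n - 1)

Group as (32nr + 56n) + (-4r - 7) = 8n(4r + 7) - (4r + 7).
Both groups share the factor (4r + 7).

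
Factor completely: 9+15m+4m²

Need a pair with product 4·9 = 36 and sum 15: that's 3 and 12.
Split the middle term: 4m²+3m + 12m+9 = m(4m+3) + 3(4m+3).

(4m+3)(m+3)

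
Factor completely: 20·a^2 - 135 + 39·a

Need a pair with product 20·(-135) = -2700 and sum 39: that's 75 and -36.
Split the middle term: 20·a^2 + 75·a - 36·a - 135 = 5·a·(4·a + 15) - 9·(4·a + 15).

(4·a + 15)·(5·a - 9)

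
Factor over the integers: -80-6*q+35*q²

(5*q-8)*(7*q+10)

Need a pair with product 35·(-80) = -2800 and sum -6: that's -56 and 50.
Split the middle term: 35*q²-56*q + 50*q-80 = 7*q*(5*q-8) + 10*(5*q-8).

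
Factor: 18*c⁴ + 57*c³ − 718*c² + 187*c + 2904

(3*c − 11)*(6*c + 11)*(c + 8)*(c − 3)

By the rational root theorem, c = 3 is a root, so (c − 3) is a factor; dividing leaves 18*c³ + 111*c² − 385*c − 968.
Next, c = −11/6 is a root, so (6*c + 11) divides it; the quotient is 3*c² + 13*c − 88.
The remaining quadratic factors as (3*c − 11)(c + 8).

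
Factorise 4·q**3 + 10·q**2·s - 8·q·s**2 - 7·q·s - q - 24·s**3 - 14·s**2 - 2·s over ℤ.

Group: 2·q·(2·q**2 + 8·q·s + q + 8·s**2 + 2·s) + (-3·s - 1)·(2·q**2 + 8·q·s + q + 8·s**2 + 2·s); both groups contain (2·q**2 + 8·q·s + q + 8·s**2 + 2·s), so (2·q - 3·s - 1) is a factor with cofactor 2·q**2 + 8·q·s + q + 8·s**2 + 2·s.
The cofactor groups again: 2·q**2 + 8·q·s + q + 8·s**2 + 2·s = 2·q·(q + 2·s) + (4·s + 1)·(q + 2·s); both groups contain (q + 2·s), giving (2·q + 4·s + 1)·(q + 2·s).

(2·q + 4·s + 1)·(2·q - 3·s - 1)·(q + 2·s)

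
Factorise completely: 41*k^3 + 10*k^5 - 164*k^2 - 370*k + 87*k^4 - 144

By the rational root theorem, k = -1/2 is a root, giving the factor (2*k + 1) and quotient 5*k^4 + 41*k^3 - 82*k - 144.
Continuing, k = 9/5 is a root, so (5*k - 9) divides it; the quotient is k^3 + 10*k^2 + 18*k + 16.
Continuing, k = -8 is a root, so (k + 8) divides it; the quotient is k^2 + 2*k + 2.
The quadratic k^2 + 2*k + 2 has discriminant -4 < 0 and is irreducible over ℤ.

(2*k + 1)*(5*k - 9)*(k + 8)*(k^2 + 2*k + 2)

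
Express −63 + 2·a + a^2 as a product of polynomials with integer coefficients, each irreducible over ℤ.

(a + 9)·(a − 7)

Two integers with product −63 and sum 2 are −7 and 9.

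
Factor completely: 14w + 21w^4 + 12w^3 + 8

Group as (21w^4 + 14w) + (12w^3 + 8) = 7w(3w^3 + 2) + 4(3w^3 + 2).
Both groups share the factor (3w^3 + 2).

(7w + 4)(3w^3 + 2)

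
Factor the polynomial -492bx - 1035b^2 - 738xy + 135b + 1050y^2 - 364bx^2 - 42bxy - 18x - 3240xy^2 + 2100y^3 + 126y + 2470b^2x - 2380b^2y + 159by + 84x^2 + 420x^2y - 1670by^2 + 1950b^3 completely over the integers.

(10b + 14x - 10y - 3)(13b - 15y - 3)(15b - 2x + 14y)

Group: 15b(130b^2 + 182bx - 280by - 69b - 210xy - 42x + 150y^2 + 75y + 9) + (-2x + 14y)(130b^2 + 182bx - 280by - 69b - 210xy - 42x + 150y^2 + 75y + 9); both groups contain (130b^2 + 182bx - 280by - 69b - 210xy - 42x + 150y^2 + 75y + 9), so (15b - 2x + 14y) is a factor with cofactor 130b^2 + 182bx - 280by - 69b - 210xy - 42x + 150y^2 + 75y + 9.
The cofactor groups again: 130b^2 + 182bx - 280by - 69b - 210xy - 42x + 150y^2 + 75y + 9 = 13b(10b + 14x - 10y - 3) + (-15y - 3)(10b + 14x - 10y - 3); both groups contain (10b + 14x - 10y - 3), giving (13b - 15y - 3)(10b + 14x - 10y - 3).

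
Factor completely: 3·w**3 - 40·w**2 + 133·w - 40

(3·w - 1)·(w - 5)·(w - 8)

Trying the rational-root candidates, w = 8 is a root, so (w - 8) is a factor; dividing leaves 3·w**2 - 16·w + 5.
The remaining quadratic factors as (3·w - 1)(w - 5).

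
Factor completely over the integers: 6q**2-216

6(q+6)(q-6)

Every term has a factor of 6. Then q**2-36 = (q)² − (6)².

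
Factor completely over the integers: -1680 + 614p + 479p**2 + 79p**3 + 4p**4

(4p - 5)(p + 6)(p + 7)(p + 8)

By the rational root theorem, p = -6 is a root, so (p + 6) divides it; the quotient is 4p**3 + 55p**2 + 149p - 280.
Next, p = -8 is a root, so (p + 8) divides it; the quotient is 4p**2 + 23p - 35.
The remaining quadratic factors as (4p - 5)(p + 7).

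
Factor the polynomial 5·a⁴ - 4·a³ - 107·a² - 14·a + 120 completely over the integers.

(5·a + 6)·(a + 4)·(a - 1)·(a - 5)

Trying the rational-root candidates, a = 5 is a root, giving the factor (a - 5) and quotient 5·a³ + 21·a² - 2·a - 24.
Next, a = 1 is a root, so (a - 1) divides it; the quotient is 5·a² + 26·a + 24.
The remaining quadratic factors as (a + 4)(5·a + 6).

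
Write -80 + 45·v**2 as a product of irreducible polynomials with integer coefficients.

5·(3·v + 4)·(3·v - 4)

Factor out 5, leaving 9·v**2 - 16, which is a difference of two squares.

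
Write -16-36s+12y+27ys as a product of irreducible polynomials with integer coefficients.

(3y-4)(9s+4)

Group as (27ys+12y) + (-36s-16) = 3y(9s+4) - 4(9s+4).
Both groups share the factor (9s+4).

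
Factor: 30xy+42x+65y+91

Group as (30xy+42x) + (65y+91) = 6x(5y+7) + 13(5y+7).
Both groups share the factor (5y+7).

(5y+7)(6x+13)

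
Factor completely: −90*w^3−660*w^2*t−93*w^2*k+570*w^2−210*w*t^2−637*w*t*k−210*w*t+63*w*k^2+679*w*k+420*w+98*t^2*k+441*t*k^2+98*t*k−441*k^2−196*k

−(15*w−7*k)*(w+7*t−7)*(6*w+2*t+9*k+4)

Group: 6*w*(−15*w^2−105*w*t+7*w*k+105*w+49*t*k−49*k) + (2*t+9*k+4)*(−15*w^2−105*w*t+7*w*k+105*w+49*t*k−49*k); both groups contain (−15*w^2−105*w*t+7*w*k+105*w+49*t*k−49*k), so (6*w+2*t+9*k+4) is a factor with cofactor −15*w^2−105*w*t+7*w*k+105*w+49*t*k−49*k.
The cofactor groups again: −15*w^2−105*w*t+7*w*k+105*w+49*t*k−49*k = −w*(15*w−7*k) + (−7*t+7)*(15*w−7*k); both groups contain (15*w−7*k), giving −(w+7*t−7)*(15*w−7*k).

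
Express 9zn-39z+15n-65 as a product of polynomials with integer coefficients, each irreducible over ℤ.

(3n-13)(3z+5)

Group as (9zn-39z) + (15n-65) = 3z(3n-13) + 5(3n-13).
Both groups share the factor (3n-13).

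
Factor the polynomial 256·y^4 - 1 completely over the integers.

Write as (16·y^2)² − (1)², then factor 16·y^2 - 1 once more.

(4·y + 1)·(4·y - 1)·(16·y^2 + 1)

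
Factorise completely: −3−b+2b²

Need a pair with product 2·(−3) = −6 and sum −1: that's −3 and 2.
Split the middle term: 2b²−3b + 2b−3 = b(2b−3) + (2b−3).

(2b−3)(b+1)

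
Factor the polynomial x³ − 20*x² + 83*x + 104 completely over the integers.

(x + 1)*(x − 13)*(x − 8)

Testing divisors of the constant over divisors of the leading coefficient, x = 13 is a root, so (x − 13) divides it; the quotient is x² − 7*x − 8.
The remaining quadratic factors as (x − 8)(x + 1).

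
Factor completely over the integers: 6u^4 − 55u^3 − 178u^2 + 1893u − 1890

By the rational root theorem, u = 7/6 is a root, so (6u − 7) is a factor; dividing leaves u^3 − 8u^2 − 39u + 270.
Then u = 5 is a root, so (u − 5) is a factor; dividing leaves u^2 − 3u − 54.
The remaining quadratic factors as (u − 9)(u + 6).

(6u − 7)(u + 6)(u − 5)(u − 9)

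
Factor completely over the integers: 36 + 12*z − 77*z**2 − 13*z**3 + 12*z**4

Trying the rational-root candidates, z = −2/3 is a root, giving the factor (3*z + 2) and quotient 4*z**3 − 7*z**2 − 21*z + 18.
Next, z = −2 is a root, so (z + 2) divides it; the quotient is 4*z**2 − 15*z + 9.
The remaining quadratic factors as (z − 3)(4*z − 3).

(3*z + 2)*(4*z − 3)*(z + 2)*(z − 3)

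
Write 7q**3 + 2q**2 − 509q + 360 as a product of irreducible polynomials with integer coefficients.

Trying the rational-root candidates, q = 8 is a root, so (q − 8) divides it; the quotient is 7q**2 + 58q − 45.
The remaining quadratic factors as (q + 9)(7q − 5).

(7q − 5)(q + 9)(q − 8)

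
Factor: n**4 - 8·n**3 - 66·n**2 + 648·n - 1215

(n + 9)·(n - 3)·(n - 5)·(n - 9)

By the rational root theorem, n = -9 is a root, so (n + 9) divides it; the quotient is n**3 - 17·n**2 + 87·n - 135.
Then n = 9 is a root, giving the factor (n - 9) and quotient n**2 - 8·n + 15.
The remaining quadratic factors as (n - 3)(n - 5).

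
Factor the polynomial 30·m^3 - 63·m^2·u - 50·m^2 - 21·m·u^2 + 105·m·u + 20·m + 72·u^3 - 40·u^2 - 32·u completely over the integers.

Group: m·(30·m^2 - 93·m·u - 20·m + 72·u^2 + 32·u) + (u - 1)·(30·m^2 - 93·m·u - 20·m + 72·u^2 + 32·u); both groups contain (30·m^2 - 93·m·u - 20·m + 72·u^2 + 32·u), so (m + u - 1) is a factor with cofactor 30·m^2 - 93·m·u - 20·m + 72·u^2 + 32·u.
The cofactor groups again: 30·m^2 - 93·m·u - 20·m + 72·u^2 + 32·u = 5·m·(6·m - 9·u - 4) - 8·u·(6·m - 9·u - 4); both groups contain (6·m - 9·u - 4), giving (5·m - 8·u)·(6·m - 9·u - 4).

(5·m - 8·u)·(6·m - 9·u - 4)·(m + u - 1)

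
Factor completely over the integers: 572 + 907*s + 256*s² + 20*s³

Testing divisors of the constant over divisors of the leading coefficient, s = -11/2 is a root, giving the factor (2*s + 11) and quotient 10*s² + 73*s + 52.
The remaining quadratic factors as (5*s + 4)(2*s + 13).

(2*s + 11)*(2*s + 13)*(5*s + 4)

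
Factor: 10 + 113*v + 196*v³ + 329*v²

(4*v + 5)*(7*v + 1)*(7*v + 2)

Among the possible rational roots, v = -5/4 is a root, giving the factor (4*v + 5) and quotient 49*v² + 21*v + 2.
The remaining quadratic factors as (7*v + 1)(7*v + 2).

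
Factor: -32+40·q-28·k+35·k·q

(5·q-4)·(7·k+8)

Group as (35·k·q-28·k) + (40·q-32) = 7·k·(5·q-4) + 8·(5·q-4).
Both groups share the factor (5·q-4).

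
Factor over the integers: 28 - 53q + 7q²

(7q - 4)(q - 7)

Need a pair with product 7·28 = 196 and sum -53: that's -4 and -49.
Split the middle term: 7q² - 4q - 49q + 28 = q(7q - 4) - 7(7q - 4).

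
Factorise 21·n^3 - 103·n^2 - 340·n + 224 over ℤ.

Testing divisors of the constant over divisors of the leading coefficient, n = 4/7 is a root, so (7·n - 4) is a factor; dividing leaves 3·n^2 - 13·n - 56.
The remaining quadratic factors as (3·n + 8)(n - 7).

(3·n + 8)·(7·n - 4)·(n - 7)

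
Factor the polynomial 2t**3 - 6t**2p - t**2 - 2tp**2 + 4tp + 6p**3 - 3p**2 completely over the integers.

(t - 3p)(t - p)(2t + 2p - 1)

Group: t(2t**2 - 4tp - t - 6p**2 + 3p) - p(2t**2 - 4tp - t - 6p**2 + 3p); both groups contain (2t**2 - 4tp - t - 6p**2 + 3p), so (t - p) is a factor with cofactor 2t**2 - 4tp - t - 6p**2 + 3p.
The cofactor groups again: 2t**2 - 4tp - t - 6p**2 + 3p = 2t(t - 3p) + (2p - 1)(t - 3p); both groups contain (t - 3p), giving (2t + 2p - 1)(t - 3p).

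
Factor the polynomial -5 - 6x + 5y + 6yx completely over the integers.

(6x + 5)(y - 1)

Group as (6yx + 5y) + (-6x - 5) = y(6x + 5) - (6x + 5).
Both groups share the factor (6x + 5).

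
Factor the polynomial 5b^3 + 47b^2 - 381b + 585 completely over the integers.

(5b - 13)(b + 15)(b - 3)

By the rational root theorem, b = -15 is a root, so (b + 15) is a factor; dividing leaves 5b^2 - 28b + 39.
The remaining quadratic factors as (5b - 13)(b - 3).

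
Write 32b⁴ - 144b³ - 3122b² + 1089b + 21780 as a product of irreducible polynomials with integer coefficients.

(2b + 15)(4b + 11)(4b - 11)(b - 12)

By the rational root theorem, b = -15/2 is a root, so (2b + 15) is a factor; dividing leaves 16b³ - 192b² - 121b + 1452.
Then b = 12 is a root, so (b - 12) is a factor; dividing leaves 16b² - 121.
The remaining quadratic factors as (4b + 11)(4b - 11).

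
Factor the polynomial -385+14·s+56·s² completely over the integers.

7·(2·s-5)·(4·s+11)

Pull out the common factor 7, then factor the remaining trinomial.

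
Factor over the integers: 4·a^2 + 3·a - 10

(4·a - 5)·(a + 2)

Need a pair with product 4·(-10) = -40 and sum 3: that's -5 and 8.
Split the middle term: 4·a^2 - 5·a + 8·a - 10 = a·(4·a - 5) + 2·(4·a - 5).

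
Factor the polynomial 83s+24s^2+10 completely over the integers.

Need a pair with product 24·10 = 240 and sum 83: that's 3 and 80.
Split the middle term: 24s^2+3s + 80s+10 = 3s(8s+1) + 10(8s+1).

(3s+10)(8s+1)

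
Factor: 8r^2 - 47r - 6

(8r + 1)(r - 6)

Need a pair with product 8·(-6) = -48 and sum -47: that's -48 and 1.
Split the middle term: 8r^2 - 48r + r - 6 = 8r(r - 6) + (r - 6).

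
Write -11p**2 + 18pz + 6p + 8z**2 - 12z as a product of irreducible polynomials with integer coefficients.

-(11p + 4z - 6)(p - 2z)

Group: -p(11p + 4z - 6) + 2z(11p + 4z - 6); both groups contain (11p + 4z - 6).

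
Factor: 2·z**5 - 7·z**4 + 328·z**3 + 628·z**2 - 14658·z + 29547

(2·z - 7)·(z + 7)·(z - 3)·(z**2 - 4·z + 201)

Testing divisors of the constant over divisors of the leading coefficient, z = 3 is a root, so (z - 3) is a factor; dividing leaves 2·z**4 - z**3 + 325·z**2 + 1603·z - 9849.
Next, z = -7 is a root, giving the factor (z + 7) and quotient 2·z**3 - 15·z**2 + 430·z - 1407.
Then z = 7/2 is a root, so (2·z - 7) is a factor; dividing leaves z**2 - 4·z + 201.
The quadratic z**2 - 4·z + 201 has discriminant -788 < 0 and is irreducible over ℤ.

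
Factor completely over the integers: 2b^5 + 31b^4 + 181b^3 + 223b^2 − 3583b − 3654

Trying the rational-root candidates, b = −1 is a root, giving the factor (b + 1) and quotient 2b^4 + 29b^3 + 152b^2 + 71b − 3654.
Then b = −9 is a root, so (b + 9) divides it; the quotient is 2b^3 + 11b^2 + 53b − 406.
Then b = 7/2 is a root, giving the factor (2b − 7) and quotient b^2 + 9b + 58.
The quadratic b^2 + 9b + 58 has discriminant −151 < 0 and is irreducible over ℤ.

(2b − 7)(b + 1)(b + 9)(b^2 + 9b + 58)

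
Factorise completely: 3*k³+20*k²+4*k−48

(3*k−4)*(k+2)*(k+6)

Among the possible rational roots, k = −6 is a root, giving the factor (k+6) and quotient 3*k²+2*k−8.
The remaining quadratic factors as (k+2)(3*k−4).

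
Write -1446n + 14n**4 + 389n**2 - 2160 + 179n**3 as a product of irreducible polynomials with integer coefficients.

Among the possible rational roots, n = -8 is a root, giving the factor (n + 8) and quotient 14n**3 + 67n**2 - 147n - 270.
Then n = -6 is a root, so (n + 6) is a factor; dividing leaves 14n**2 - 17n - 45.
The remaining quadratic factors as (7n + 9)(2n - 5).

(2n - 5)(7n + 9)(n + 6)(n + 8)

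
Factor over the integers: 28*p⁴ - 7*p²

7*p²*(2*p + 1)*(2*p - 1)

Pull out the common factor 7*p²; 4*p² - 1 is a difference of squares.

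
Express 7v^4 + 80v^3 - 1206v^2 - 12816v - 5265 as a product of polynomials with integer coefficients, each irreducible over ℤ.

By the rational root theorem, v = 13 is a root, so (v - 13) is a factor; dividing leaves 7v^3 + 171v^2 + 1017v + 405.
Next, v = -3/7 is a root, so (7v + 3) is a factor; dividing leaves v^2 + 24v + 135.
The remaining quadratic factors as (v + 9)(v + 15).

(7v + 3)(v + 15)(v + 9)(v - 13)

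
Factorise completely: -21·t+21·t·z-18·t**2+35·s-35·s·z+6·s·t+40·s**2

Group: 5·s·(8·s+6·t-7·z+7) - 3·t·(8·s+6·t-7·z+7); both groups contain (8·s+6·t-7·z+7).

(5·s-3·t)·(8·s+6·t-7·z+7)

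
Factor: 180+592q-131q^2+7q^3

(7q+2)(q-10)(q-9)

Among the possible rational roots, q = 10 is a root, so (q-10) divides it; the quotient is 7q^2-61q-18.
The remaining quadratic factors as (7q+2)(q-9).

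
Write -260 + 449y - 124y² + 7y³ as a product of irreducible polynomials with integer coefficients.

Among the possible rational roots, y = 13 is a root, so (y - 13) divides it; the quotient is 7y² - 33y + 20.
The remaining quadratic factors as (y - 4)(7y - 5).

(7y - 5)(y - 13)(y - 4)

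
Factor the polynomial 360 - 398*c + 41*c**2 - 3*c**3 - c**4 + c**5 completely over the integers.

(c + 5)*(c - 1)*(c - 4)*(c**2 - c + 18)

Among the possible rational roots, c = 4 is a root, giving the factor (c - 4) and quotient c**4 + 3*c**3 + 9*c**2 + 77*c - 90.
Next, c = 1 is a root, so (c - 1) divides it; the quotient is c**3 + 4*c**2 + 13*c + 90.
Next, c = -5 is a root, giving the factor (c + 5) and quotient c**2 - c + 18.
The quadratic c**2 - c + 18 has discriminant -71 < 0 and is irreducible over ℤ.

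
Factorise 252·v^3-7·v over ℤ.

7·v·(6·v+1)·(6·v-1)

Every term has a factor of 7·v. Then 36·v^2-1 = (6·v)² − (1)².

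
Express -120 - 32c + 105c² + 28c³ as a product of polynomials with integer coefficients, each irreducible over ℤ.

(4c + 15)(7c² - 8)

Group as (28c³ - 32c) + (105c² - 120) = 4c(7c² - 8) + 15(7c² - 8).
Both groups share the factor (7c² - 8).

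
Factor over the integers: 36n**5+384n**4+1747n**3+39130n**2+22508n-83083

Trying the rational-root candidates, n = 7/6 is a root, so (6n-7) is a factor; dividing leaves 6n**4+71n**3+374n**2+6958n+11869.
Then n = -13 is a root, so (n+13) divides it; the quotient is 6n**3-7n**2+465n+913.
Next, n = -11/6 is a root, so (6n+11) divides it; the quotient is n**2-3n+83.
The quadratic n**2-3n+83 has discriminant -323 < 0 and is irreducible over ℤ.

(6n+11)(6n-7)(n+13)(n**2-3n+83)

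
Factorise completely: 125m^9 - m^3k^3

Pull out the common factor m^3, leaving 125m^6 - k^3.
Recognize a difference of cubes with the parts 5m^2 and k.

m^3(5m^2 - k)(25m^4 + 5m^2k + k^2)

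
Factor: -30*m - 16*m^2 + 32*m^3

Pull out the common factor 2*m, then factor the remaining trinomial.

2*m*(4*m + 3)*(4*m - 5)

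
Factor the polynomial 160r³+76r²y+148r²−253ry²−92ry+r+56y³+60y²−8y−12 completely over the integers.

Group: 5r(32r²−36ry+4r+7y²+4y−3) + (8y+4)(32r²−36ry+4r+7y²+4y−3); both groups contain (32r²−36ry+4r+7y²+4y−3), so (5r+8y+4) is a factor with cofactor 32r²−36ry+4r+7y²+4y−3.
The cofactor groups again: 32r²−36ry+4r+7y²+4y−3 = 8r(4r−y−1) + (−7y+3)(4r−y−1); both groups contain (4r−y−1), giving (8r−7y+3)(4r−y−1).

(4r−y−1)(5r+8y+4)(8r−7y+3)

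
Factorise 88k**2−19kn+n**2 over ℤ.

Group: 8k(11k−n) − n(11k−n); both groups contain (11k−n).

(11k−n)(8k−n)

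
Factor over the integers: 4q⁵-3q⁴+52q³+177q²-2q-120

(4q-3)(q+1)(q+2)(q²-3q+20)

Trying the rational-root candidates, q = 3/4 is a root, giving the factor (4q-3) and quotient q⁴+13q²+54q+40.
Next, q = -2 is a root, giving the factor (q+2) and quotient q³-2q²+17q+20.
Then q = -1 is a root, so (q+1) is a factor; dividing leaves q²-3q+20.
The quadratic q²-3q+20 has discriminant -71 < 0 and is irreducible over ℤ.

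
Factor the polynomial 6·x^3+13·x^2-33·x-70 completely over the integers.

Trying the rational-root candidates, x = -5/2 is a root, giving the factor (2·x+5) and quotient 3·x^2-x-14.
The remaining quadratic factors as (x+2)(3·x-7).

(2·x+5)·(3·x-7)·(x+2)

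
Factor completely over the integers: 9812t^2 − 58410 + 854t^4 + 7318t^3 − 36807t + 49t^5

(7t + 11)(7t − 15)(t + 3)(t^2 + 15t + 118)

Testing divisors of the constant over divisors of the leading coefficient, t = −3 is a root, giving the factor (t + 3) and quotient 49t^4 + 707t^3 + 5197t^2 − 5779t − 19470.
Next, t = 15/7 is a root, so (7t − 15) divides it; the quotient is 7t^3 + 116t^2 + 991t + 1298.
Continuing, t = −11/7 is a root, so (7t + 11) divides it; the quotient is t^2 + 15t + 118.
The quadratic t^2 + 15t + 118 has discriminant −247 < 0 and is irreducible over ℤ.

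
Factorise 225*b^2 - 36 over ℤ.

9*(5*b + 2)*(5*b - 2)

Pull out the common factor 9; 25*b^2 - 4 is a difference of squares.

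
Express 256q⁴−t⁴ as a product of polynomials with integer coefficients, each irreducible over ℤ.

Difference of squares twice: with A = 4q and B = t, A⁴ − B⁴ = (A² − B²)(A² + B²), and A² − B² factors again.

(4q+t)(4q−t)(16q²+t²)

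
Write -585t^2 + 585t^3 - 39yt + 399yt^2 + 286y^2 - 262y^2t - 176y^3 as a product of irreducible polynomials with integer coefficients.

-(2y - 3t)(8y + 13t - 13)(11y + 15t)

Group: 8y(-22y^2 + 3yt + 45t^2) + (13t - 13)(-22y^2 + 3yt + 45t^2); both groups contain (-22y^2 + 3yt + 45t^2), so (8y + 13t - 13) is a factor with cofactor -22y^2 + 3yt + 45t^2.
The cofactor groups again: -22y^2 + 3yt + 45t^2 = -2y(11y + 15t) + 3t(11y + 15t); both groups contain (11y + 15t), giving -(2y - 3t)(11y + 15t).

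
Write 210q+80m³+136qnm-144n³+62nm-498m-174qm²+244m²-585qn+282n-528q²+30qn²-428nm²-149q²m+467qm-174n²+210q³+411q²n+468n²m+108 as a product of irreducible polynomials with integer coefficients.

Group: 6q(35q²+86qn-54qm-53q+48n²-76nm-38n+16m²+68m-18) + (-3n+5m-6)(35q²+86qn-54qm-53q+48n²-76nm-38n+16m²+68m-18); both groups contain (35q²+86qn-54qm-53q+48n²-76nm-38n+16m²+68m-18), so (6q-3n+5m-6) is a factor with cofactor 35q²+86qn-54qm-53q+48n²-76nm-38n+16m²+68m-18.
The cofactor groups again: 35q²+86qn-54qm-53q+48n²-76nm-38n+16m²+68m-18 = 7q(5q+8n-2m-9) + (6n-8m+2)(5q+8n-2m-9); both groups contain (5q+8n-2m-9), giving (7q+6n-8m+2)(5q+8n-2m-9).

(5q+8n-2m-9)(7q+6n-8m+2)(6q-3n+5m-6)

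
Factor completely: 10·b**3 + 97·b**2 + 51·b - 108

(2·b + 3)·(5·b - 4)·(b + 9)

Among the possible rational roots, b = -3/2 is a root, so (2·b + 3) divides it; the quotient is 5·b**2 + 41·b - 36.
The remaining quadratic factors as (5·b - 4)(b + 9).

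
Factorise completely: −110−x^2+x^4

(x^2+10)(x^2−11)

Substitute u = x^2 to get a quadratic in u, then factor.
x^2+10 is irreducible over ℤ (always positive, so no real roots).
x^2−11 is irreducible over ℤ (11 is not a perfect square).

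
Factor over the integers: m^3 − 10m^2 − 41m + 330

Testing divisors of the constant over divisors of the leading coefficient, m = 11 is a root, so (m − 11) is a factor; dividing leaves m^2 + m − 30.
The remaining quadratic factors as (m + 6)(m − 5).

(m + 6)(m − 11)(m − 5)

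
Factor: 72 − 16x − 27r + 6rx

Group as (6rx − 27r) + (−16x + 72) = 3r(2x − 9) − 8(2x − 9).
Both groups share the factor (2x − 9).

(2x − 9)(3r − 8)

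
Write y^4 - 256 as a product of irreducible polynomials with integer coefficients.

(y + 4)(y - 4)(y^2 + 16)

Difference of squares twice: with A = y and B = 4, A⁴ − B⁴ = (A² − B²)(A² + B²), and A² − B² factors again.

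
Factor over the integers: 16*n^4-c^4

(2*n-c)*(2*n+c)*(4*n^2+c^2)

Difference of squares twice: with A = 2*n and B = c, A⁴ − B⁴ = (A² − B²)(A² + B²), and A² − B² factors again.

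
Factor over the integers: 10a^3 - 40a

10a(a + 2)(a - 2)

Pull out the common factor 10a; a^2 - 4 is a difference of squares.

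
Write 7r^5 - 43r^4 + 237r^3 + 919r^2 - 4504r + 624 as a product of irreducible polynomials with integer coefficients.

(7r - 1)(r + 4)(r - 3)(r^2 - 7r + 52)

Trying the rational-root candidates, r = -4 is a root, so (r + 4) is a factor; dividing leaves 7r^4 - 71r^3 + 521r^2 - 1165r + 156.
Then r = 3 is a root, so (r - 3) divides it; the quotient is 7r^3 - 50r^2 + 371r - 52.
Next, r = 1/7 is a root, so (7r - 1) divides it; the quotient is r^2 - 7r + 52.
The quadratic r^2 - 7r + 52 has discriminant -159 < 0 and is irreducible over ℤ.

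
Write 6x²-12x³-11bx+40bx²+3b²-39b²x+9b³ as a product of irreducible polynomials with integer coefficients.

Group: b(9b²-12bx+3b+4x²-2x) - 3x(9b²-12bx+3b+4x²-2x); both groups contain (9b²-12bx+3b+4x²-2x), so (b-3x) is a factor with cofactor 9b²-12bx+3b+4x²-2x.
The cofactor groups again: 9b²-12bx+3b+4x²-2x = 3b(3b-2x) + (-2x+1)(3b-2x); both groups contain (3b-2x), giving (3b-2x+1)(3b-2x).

(3b-2x)(3b-2x+1)(b-3x)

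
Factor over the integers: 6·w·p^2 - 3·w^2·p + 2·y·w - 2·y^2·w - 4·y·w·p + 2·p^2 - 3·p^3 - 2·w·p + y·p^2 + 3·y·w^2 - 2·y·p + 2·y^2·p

Group: 2·y·(-y·w + y·p + w·p - p^2) + (-3·w + 3·p - 2)·(-y·w + y·p + w·p - p^2); both groups contain (-y·w + y·p + w·p - p^2), so (2·y - 3·w + 3·p - 2) is a factor with cofactor -y·w + y·p + w·p - p^2.
The cofactor groups again: -y·w + y·p + w·p - p^2 = -y·(w - p) + p·(w - p); both groups contain (w - p), giving -(y - p)·(w - p).

-(w - p)·(y - p)·(2·y - 3·w + 3·p - 2)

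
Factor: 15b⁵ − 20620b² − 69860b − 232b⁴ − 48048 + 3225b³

By the rational root theorem, b = −6/5 is a root, so (5b + 6) is a factor; dividing leaves 3b⁴ − 50b³ + 705b² − 4970b − 8008.
Continuing, b = −4/3 is a root, giving the factor (3b + 4) and quotient b³ − 18b² + 259b − 2002.
Next, b = 11 is a root, so (b − 11) divides it; the quotient is b² − 7b + 182.
The quadratic b² − 7b + 182 has discriminant −679 < 0 and is irreducible over ℤ.

(3b + 4)(5b + 6)(b − 11)(b² − 7b + 182)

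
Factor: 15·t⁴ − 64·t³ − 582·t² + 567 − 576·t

Testing divisors of the constant over divisors of the leading coefficient, t = −7/3 is a root, so (3·t + 7) divides it; the quotient is 5·t³ − 33·t² − 117·t + 81.
Next, t = −3 is a root, so (t + 3) divides it; the quotient is 5·t² − 48·t + 27.
The remaining quadratic factors as (5·t − 3)(t − 9).

(3·t + 7)·(5·t − 3)·(t + 3)·(t − 9)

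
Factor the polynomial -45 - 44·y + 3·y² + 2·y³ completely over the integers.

By the rational root theorem, y = -5 is a root, so (y + 5) divides it; the quotient is 2·y² - 7·y - 9.
The remaining quadratic factors as (y + 1)(2·y - 9).

(2·y - 9)·(y + 1)·(y + 5)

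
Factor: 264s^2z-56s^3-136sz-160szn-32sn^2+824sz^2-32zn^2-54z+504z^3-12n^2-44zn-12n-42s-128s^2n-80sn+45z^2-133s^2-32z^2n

Group: 7s(-8s^2+48sz-16sn-19s+56z^2-16zn+5z-6n-6) + (9z+2n)(-8s^2+48sz-16sn-19s+56z^2-16zn+5z-6n-6); both groups contain (-8s^2+48sz-16sn-19s+56z^2-16zn+5z-6n-6), so (7s+9z+2n) is a factor with cofactor -8s^2+48sz-16sn-19s+56z^2-16zn+5z-6n-6.
The cofactor groups again: -8s^2+48sz-16sn-19s+56z^2-16zn+5z-6n-6 = -8s(s-7z+2n+2) + (-8z-3)(s-7z+2n+2); both groups contain (s-7z+2n+2), giving -(8s+8z+3)(s-7z+2n+2).

-(7s+9z+2n)(s-7z+2n+2)(8s+8z+3)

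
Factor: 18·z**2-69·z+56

(3·z-8)·(6·z-7)

Need a pair with product 18·56 = 1008 and sum -69: that's -21 and -48.
Split the middle term: 18·z**2-21·z - 48·z+56 = 3·z·(6·z-7) - 8·(6·z-7).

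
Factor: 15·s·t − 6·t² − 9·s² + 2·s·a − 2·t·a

−(9·s − 6·t − 2·a)·(s − t)

Group: −s·(9·s − 6·t − 2·a) + t·(9·s − 6·t − 2·a); both groups contain (9·s − 6·t − 2·a).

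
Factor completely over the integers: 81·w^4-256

(3·w+4)·(3·w-4)·(9·w^2+16)

Write as (9·w^2)² − (16)², then factor 9·w^2-16 once more.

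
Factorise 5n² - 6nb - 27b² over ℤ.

(n - 3b)(5n + 9b)

Group: 5n(n - 3b) + 9b(n - 3b); both groups contain (n - 3b).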